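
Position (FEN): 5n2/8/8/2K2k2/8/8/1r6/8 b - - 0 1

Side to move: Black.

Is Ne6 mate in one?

no

After Ne6: white king on c5; in check: yes, from the black knight on e6.
White has 4 legal replies: Kd6, Kc6, Kd5, Kc4.
In check but a legal move exists → not checkmate.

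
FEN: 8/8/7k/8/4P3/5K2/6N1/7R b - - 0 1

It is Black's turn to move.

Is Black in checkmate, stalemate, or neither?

Black to move; black king on h6.
In check: yes, from the white rook on h1.
King squares — g5: available; h5: attacked by Rh1; g6: available; g7: available; h7: attacked by Rh1.
Legal moves for Black: Kg7, Kg6, Kg5.
Black is in check but has 3 legal moves → neither.

neither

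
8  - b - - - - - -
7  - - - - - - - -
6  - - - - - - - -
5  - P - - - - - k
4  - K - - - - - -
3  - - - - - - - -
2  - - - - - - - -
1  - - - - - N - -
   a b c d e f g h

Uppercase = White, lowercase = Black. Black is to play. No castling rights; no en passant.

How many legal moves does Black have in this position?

12

Black to move; king on h5.
In check: no.
Legal moves: Bc7, Ba7, Bd6+, Be5, Bf4, Bg3, Bh2, Kh6, Kg6, Kg5, Kh4, Kg4.
Count: 12.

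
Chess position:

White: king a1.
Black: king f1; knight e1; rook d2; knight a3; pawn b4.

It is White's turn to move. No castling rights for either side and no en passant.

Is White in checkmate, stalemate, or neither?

stalemate

White to move; white king on a1.
In check: no.
King squares — b1: attacked by Na3; a2: attacked by Rd2; b2: attacked by Rd2.
Legal moves for White: none.
Not in check and no legal moves → stalemate.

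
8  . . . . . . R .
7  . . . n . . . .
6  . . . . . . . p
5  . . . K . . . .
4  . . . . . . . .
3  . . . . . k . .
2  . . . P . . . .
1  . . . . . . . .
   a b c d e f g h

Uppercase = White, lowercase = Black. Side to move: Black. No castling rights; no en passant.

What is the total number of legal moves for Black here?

Black to move; king on f3.
In check: no.
Legal moves: Nf8, Nb8, Nf6+, Nb6+, Ne5, Nc5, Kf4, Kf2, Ke2, h5.
Count: 10.

10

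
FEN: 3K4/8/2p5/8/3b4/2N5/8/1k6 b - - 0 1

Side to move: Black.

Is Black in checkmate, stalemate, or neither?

neither

Black to move; black king on b1.
In check: yes, from the white knight on c3.
King squares — a1: available; c1: available; a2: attacked by Nc3; b2: available; c2: available.
Legal moves for Black: Kc2, Kb2, Kc1, Ka1, Bxc3.
Black is in check but has 5 legal moves → neither.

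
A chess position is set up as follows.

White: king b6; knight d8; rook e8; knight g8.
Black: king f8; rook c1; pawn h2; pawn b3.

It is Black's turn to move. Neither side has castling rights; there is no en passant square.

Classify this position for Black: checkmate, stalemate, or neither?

neither

Black to move; black king on f8.
In check: yes, from the white rook on e8.
King squares — e7: attacked by Re8; f7: attacked by Nd8; g7: available; e8: available; g8: attacked by Re8.
Legal moves for Black: Kxe8, Kg7.
Black is in check but has 2 legal moves → neither.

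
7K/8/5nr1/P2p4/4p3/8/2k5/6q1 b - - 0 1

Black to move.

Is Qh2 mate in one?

yes

After Qh2: white king on h8; in check: yes, from the black queen on h2.
King squares — g7: attacked by Rg6; h7: attacked by Qh2; g8: attacked by Nf6.
White has no legal moves → checkmate.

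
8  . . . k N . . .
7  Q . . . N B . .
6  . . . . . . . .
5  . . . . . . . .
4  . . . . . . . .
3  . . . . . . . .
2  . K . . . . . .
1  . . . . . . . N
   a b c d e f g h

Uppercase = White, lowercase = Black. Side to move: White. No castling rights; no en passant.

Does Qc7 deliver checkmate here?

yes

After Qc7: black king on d8; in check: yes, from the white queen on c7.
King squares — c7: attacked by Ne8; d7: attacked by Qc7; e7: attacked by Qc7; c8: attacked by Qc7; e8: attacked by Bf7.
Black has no legal moves → checkmate.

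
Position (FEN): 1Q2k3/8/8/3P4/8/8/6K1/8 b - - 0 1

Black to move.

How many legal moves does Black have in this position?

Black to move; king on e8.
In check: yes, from the white queen on b8.
Legal moves: Kf7, Ke7, Kd7.
Count: 3.

3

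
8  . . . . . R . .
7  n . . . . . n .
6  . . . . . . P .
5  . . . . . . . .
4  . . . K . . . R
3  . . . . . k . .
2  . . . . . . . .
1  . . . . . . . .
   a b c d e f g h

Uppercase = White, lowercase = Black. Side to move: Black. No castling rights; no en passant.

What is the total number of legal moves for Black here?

4

Black to move; king on f3.
In check: yes, from the white rook on f8.
Legal moves: Kg3, Kg2, Ke2, Nf5+.
Count: 4.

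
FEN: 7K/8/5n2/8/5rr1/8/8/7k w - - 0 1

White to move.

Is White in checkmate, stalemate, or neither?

White to move; white king on h8.
In check: no.
King squares — g7: attacked by Rg4; h7: attacked by Nf6; g8: attacked by Rg4.
Legal moves for White: none.
Not in check and no legal moves → stalemate.

stalemate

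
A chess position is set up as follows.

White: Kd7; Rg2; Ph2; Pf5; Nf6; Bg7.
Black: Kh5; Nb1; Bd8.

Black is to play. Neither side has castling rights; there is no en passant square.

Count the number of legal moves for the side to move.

2

Black to move; king on h5.
In check: yes, from the white knight on f6.
Legal moves: Kh4, Bxf6.
Count: 2.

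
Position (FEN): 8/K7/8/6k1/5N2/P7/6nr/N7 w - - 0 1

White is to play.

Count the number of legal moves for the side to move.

16

White to move; king on a7.
In check: no.
Legal moves: Kb8, Ka8, Kb7, Kb6, Ka6, Ng6, Ne6+, Nh5, Nd5, Nh3+, Nd3, Nxg2, Ne2, Nb3, Nc2, a4.
Count: 16.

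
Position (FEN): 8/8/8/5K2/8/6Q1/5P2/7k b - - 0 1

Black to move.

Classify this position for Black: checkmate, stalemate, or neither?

Black to move; black king on h1.
In check: no.
King squares — g1: attacked by Qg3; g2: attacked by Qg3; h2: attacked by Qg3.
Legal moves for Black: none.
Not in check and no legal moves → stalemate.

stalemate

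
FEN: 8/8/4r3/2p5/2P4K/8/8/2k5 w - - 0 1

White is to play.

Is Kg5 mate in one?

no

After Kg5: black king on c1; in check: no.
Black is not in check, so this cannot be checkmate.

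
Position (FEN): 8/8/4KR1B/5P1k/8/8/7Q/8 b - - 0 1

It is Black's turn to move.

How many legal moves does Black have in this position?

1

Black to move; king on h5.
In check: yes, from the white queen on h2.
Legal moves: Kg4.
Count: 1.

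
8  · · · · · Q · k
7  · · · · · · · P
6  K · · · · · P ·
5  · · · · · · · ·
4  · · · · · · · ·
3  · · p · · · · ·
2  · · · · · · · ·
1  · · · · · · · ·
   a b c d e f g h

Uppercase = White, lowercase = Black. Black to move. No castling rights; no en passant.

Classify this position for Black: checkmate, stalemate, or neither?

checkmate

Black to move; black king on h8.
In check: yes, from the white queen on f8.
King squares — g7: attacked by Qf8; h7: attacked by Pg6; g8: attacked by Ph7.
Legal moves for Black: none.
In check with no legal moves → checkmate.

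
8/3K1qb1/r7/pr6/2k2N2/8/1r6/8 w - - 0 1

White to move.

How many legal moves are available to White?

2

White to move; king on d7.
In check: yes, from the black queen on f7.
Legal moves: Kd8, Kc8.
Count: 2.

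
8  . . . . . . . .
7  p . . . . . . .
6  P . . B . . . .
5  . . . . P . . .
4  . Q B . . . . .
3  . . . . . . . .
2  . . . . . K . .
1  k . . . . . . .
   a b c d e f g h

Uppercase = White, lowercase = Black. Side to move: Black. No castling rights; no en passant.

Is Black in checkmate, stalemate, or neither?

Black to move; black king on a1.
In check: no.
King squares — b1: attacked by Qb4; a2: attacked by Bc4; b2: attacked by Qb4.
Legal moves for Black: none.
Not in check and no legal moves → stalemate.

stalemate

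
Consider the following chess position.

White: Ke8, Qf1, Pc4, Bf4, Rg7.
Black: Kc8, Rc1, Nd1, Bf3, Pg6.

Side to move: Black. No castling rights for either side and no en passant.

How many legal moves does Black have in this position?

20

Black to move; king on c8.
In check: no.
Legal moves: Ba8, Bb7, Bc6+, Bh5, Bd5, Bg4, Be4, Bg2, Be2, Bh1, Ne3, Nc3, Nf2, Nb2, Rxc4, Rc3, Rc2, Rb1, Ra1, g5.
Count: 20.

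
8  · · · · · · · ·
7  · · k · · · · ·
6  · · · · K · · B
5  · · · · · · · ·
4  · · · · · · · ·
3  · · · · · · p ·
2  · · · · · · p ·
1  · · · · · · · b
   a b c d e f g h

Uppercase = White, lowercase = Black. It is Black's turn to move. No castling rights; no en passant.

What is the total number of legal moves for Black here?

10

Black to move; king on c7.
In check: no.
Legal moves: Kd8, Kc8, Kb8, Kb7, Kc6, Kb6, g1=Q, g1=R, g1=B, g1=N.
Count: 10.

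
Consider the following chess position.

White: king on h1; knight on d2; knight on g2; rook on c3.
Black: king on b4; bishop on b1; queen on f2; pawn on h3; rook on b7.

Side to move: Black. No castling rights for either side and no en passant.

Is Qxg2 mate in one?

After Qxg2: white king on h1; in check: yes, from the black queen on g2.
King squares — g1: attacked by Qg2; g2: attacked by Ph3; h2: attacked by Qg2.
White has no legal moves → checkmate.

yes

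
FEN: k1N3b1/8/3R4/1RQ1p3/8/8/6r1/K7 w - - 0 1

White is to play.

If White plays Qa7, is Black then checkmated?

yes

After Qa7: black king on a8; in check: yes, from the white queen on a7.
King squares — a7: attacked by Nc8; b7: attacked by Rb5; b8: attacked by Rb5.
Black has no legal moves → checkmate.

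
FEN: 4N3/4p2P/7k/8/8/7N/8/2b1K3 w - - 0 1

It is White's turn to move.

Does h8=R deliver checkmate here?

no

After h8=R: black king on h6; in check: yes, from the white rook on h8.
Black has 1 legal reply: Kg6.
In check but a legal move exists → not checkmate.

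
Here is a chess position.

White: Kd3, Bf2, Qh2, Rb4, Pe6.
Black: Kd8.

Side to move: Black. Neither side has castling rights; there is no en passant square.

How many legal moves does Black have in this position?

Black to move; king on d8.
In check: no.
Legal moves: Ke8, Kc8, Ke7.
Count: 3.

3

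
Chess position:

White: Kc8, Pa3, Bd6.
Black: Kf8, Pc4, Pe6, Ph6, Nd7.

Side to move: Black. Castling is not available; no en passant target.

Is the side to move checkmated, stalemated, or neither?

Black to move; black king on f8.
In check: yes, from the white bishop on d6.
Legal moves for Black: Kg8, Ke8, Kg7, Kf7.
Black is in check but has 4 legal moves → neither.

neither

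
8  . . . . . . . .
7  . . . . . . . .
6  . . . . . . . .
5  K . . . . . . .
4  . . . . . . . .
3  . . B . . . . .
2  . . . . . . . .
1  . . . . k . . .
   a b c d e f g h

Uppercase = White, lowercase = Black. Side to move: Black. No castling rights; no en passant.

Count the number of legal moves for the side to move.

4

Black to move; king on e1.
In check: yes, from the white bishop on c3.
Legal moves: Kf2, Ke2, Kf1, Kd1.
Count: 4.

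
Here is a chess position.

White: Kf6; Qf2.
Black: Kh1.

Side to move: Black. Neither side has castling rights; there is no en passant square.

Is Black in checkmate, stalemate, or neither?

stalemate

Black to move; black king on h1.
In check: no.
King squares — g1: attacked by Qf2; g2: attacked by Qf2; h2: attacked by Qf2.
Legal moves for Black: none.
Not in check and no legal moves → stalemate.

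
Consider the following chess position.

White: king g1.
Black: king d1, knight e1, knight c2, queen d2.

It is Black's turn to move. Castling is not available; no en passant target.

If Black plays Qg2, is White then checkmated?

yes

After Qg2: white king on g1; in check: yes, from the black queen on g2.
King squares — f1: attacked by Qg2; h1: attacked by Qg2; f2: attacked by Qg2; g2: attacked by Ne1; h2: attacked by Qg2.
White has no legal moves → checkmate.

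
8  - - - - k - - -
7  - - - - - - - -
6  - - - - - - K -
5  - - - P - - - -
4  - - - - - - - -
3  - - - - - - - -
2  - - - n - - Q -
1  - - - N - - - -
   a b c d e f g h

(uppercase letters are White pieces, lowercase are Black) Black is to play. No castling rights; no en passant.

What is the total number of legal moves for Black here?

10

Black to move; king on e8.
In check: no.
Legal moves: Kf8, Kd8, Ke7, Kd7, Ne4, Nc4, Nf3, Nb3, Nf1, Nb1.
Count: 10.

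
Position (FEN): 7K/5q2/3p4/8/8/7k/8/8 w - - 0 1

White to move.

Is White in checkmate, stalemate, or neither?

stalemate

White to move; white king on h8.
In check: no.
King squares — g7: attacked by Qf7; h7: attacked by Qf7; g8: attacked by Qf7.
Legal moves for White: none.
Not in check and no legal moves → stalemate.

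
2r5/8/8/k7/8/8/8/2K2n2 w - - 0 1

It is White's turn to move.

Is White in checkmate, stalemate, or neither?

neither

White to move; white king on c1.
In check: yes, from the black rook on c8.
King squares — b1: available; d1: available; b2: available; c2: attacked by Rc8; d2: attacked by Nf1.
Legal moves for White: Kb2, Kd1, Kb1.
White is in check but has 3 legal moves → neither.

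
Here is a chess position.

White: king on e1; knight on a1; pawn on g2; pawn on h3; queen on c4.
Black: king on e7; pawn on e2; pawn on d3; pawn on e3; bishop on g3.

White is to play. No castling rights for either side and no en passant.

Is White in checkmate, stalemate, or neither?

White to move; white king on e1.
In check: yes, from the black bishop on g3.
King squares — d1: attacked by Pe2; f1: attacked by Pe2; d2: attacked by Pe3; e2: attacked by Pd3; f2: attacked by Pe3.
Legal moves for White: none.
In check with no legal moves → checkmate.

checkmate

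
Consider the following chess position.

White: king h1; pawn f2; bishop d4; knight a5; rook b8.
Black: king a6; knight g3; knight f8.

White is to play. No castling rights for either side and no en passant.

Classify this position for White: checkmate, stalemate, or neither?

White to move; white king on h1.
In check: yes, from the black knight on g3.
Legal moves for White: Kh2, Kg2, Kg1, fxg3.
White is in check but has 4 legal moves → neither.

neither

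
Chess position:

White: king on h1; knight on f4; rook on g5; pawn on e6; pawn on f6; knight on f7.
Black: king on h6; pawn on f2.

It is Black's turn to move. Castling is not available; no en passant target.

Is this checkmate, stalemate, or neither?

Black to move; black king on h6.
In check: yes, from the white knight on f7.
King squares — g5: attacked by Nf7; h5: attacked by Nf4; g6: attacked by Nf4; g7: attacked by Rg5; h7: available.
Legal moves for Black: Kh7.
Black is in check but has 1 legal move → neither.

neither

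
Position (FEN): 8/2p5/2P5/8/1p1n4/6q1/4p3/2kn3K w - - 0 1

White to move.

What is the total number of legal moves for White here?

White to move; king on h1.
In check: no.
Legal moves: none.
Count: 0.

0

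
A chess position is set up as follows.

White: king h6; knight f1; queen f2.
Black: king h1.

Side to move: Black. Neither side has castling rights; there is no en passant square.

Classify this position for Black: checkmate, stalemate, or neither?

Black to move; black king on h1.
In check: no.
King squares — g1: attacked by Qf2; g2: attacked by Qf2; h2: attacked by Nf1.
Legal moves for Black: none.
Not in check and no legal moves → stalemate.

stalemate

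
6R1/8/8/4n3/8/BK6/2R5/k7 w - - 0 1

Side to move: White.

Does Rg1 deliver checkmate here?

yes

After Rg1: black king on a1; in check: yes, from the white rook on g1.
King squares — b1: attacked by Rg1; a2: attacked by Rc2; b2: attacked by Rc2.
Black has no legal moves → checkmate.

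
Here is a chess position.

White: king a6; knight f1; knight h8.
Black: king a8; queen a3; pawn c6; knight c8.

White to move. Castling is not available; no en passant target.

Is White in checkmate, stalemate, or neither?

White to move; white king on a6.
In check: yes, from the black queen on a3.
King squares — a5: attacked by Qa3; b5: attacked by Pc6; b6: attacked by Nc8; a7: attacked by Qa3; b7: attacked by Ka8.
Legal moves for White: none.
In check with no legal moves → checkmate.

checkmate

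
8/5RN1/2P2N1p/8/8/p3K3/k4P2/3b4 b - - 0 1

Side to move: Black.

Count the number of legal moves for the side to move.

Black to move; king on a2.
In check: no.
Legal moves: Kb3, Kb2, Kb1, Ka1, Bh5, Bg4, Ba4, Bf3, Bb3, Be2, Bc2, h5.
Count: 12.

12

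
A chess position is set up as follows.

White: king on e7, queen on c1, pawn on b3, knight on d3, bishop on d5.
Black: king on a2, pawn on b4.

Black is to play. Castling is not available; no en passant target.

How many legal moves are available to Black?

Black to move; king on a2.
In check: no.
Legal moves: none.
Count: 0.

0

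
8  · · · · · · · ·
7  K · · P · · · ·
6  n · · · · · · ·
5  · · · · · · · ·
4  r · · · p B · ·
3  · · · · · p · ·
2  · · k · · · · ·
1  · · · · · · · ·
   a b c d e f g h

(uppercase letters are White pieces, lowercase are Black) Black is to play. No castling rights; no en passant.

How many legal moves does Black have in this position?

Black to move; king on c2.
In check: no.
Legal moves: Nb8+, Nc7+, Nc5+, Nb4+, Ra5, Rd4, Rc4, Rb4, Ra3, Ra2, Ra1, Kd3, Kc3, Kb3, Kb2, Kd1, Kb1, e3, f2.
Count: 19.

19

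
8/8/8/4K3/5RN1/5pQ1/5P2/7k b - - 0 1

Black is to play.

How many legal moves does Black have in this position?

0

Black to move; king on h1.
In check: no.
Legal moves: none.
Count: 0.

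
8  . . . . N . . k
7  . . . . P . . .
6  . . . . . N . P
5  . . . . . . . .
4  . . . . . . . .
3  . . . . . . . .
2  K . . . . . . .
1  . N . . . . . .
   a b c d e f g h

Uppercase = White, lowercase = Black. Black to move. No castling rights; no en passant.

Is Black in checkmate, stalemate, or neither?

Black to move; black king on h8.
In check: no.
King squares — g7: attacked by Ph6; h7: attacked by Nf6; g8: attacked by Nf6.
Legal moves for Black: none.
Not in check and no legal moves → stalemate.

stalemate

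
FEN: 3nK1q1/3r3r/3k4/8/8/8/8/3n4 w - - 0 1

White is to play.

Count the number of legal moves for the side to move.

White to move; king on e8.
In check: yes, from the black queen on g8.
Legal moves: none.
Count: 0.

0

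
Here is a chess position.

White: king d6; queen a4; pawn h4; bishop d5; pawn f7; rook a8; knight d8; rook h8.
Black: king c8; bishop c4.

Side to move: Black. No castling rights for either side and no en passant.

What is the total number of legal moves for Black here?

0

Black to move; king on c8.
In check: yes, from the white rook on a8.
Legal moves: none.
Count: 0.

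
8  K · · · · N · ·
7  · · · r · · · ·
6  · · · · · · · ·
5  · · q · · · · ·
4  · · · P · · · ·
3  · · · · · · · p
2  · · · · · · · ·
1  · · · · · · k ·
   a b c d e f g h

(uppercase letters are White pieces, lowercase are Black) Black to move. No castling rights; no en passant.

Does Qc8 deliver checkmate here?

yes

After Qc8: white king on a8; in check: yes, from the black queen on c8.
King squares — a7: attacked by Rd7; b7: attacked by Rd7; b8: attacked by Qc8.
White has no legal moves → checkmate.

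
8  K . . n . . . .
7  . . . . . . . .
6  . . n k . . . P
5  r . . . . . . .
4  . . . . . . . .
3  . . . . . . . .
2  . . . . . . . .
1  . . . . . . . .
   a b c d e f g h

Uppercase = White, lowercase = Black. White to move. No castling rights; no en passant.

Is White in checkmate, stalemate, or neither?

checkmate

White to move; white king on a8.
In check: yes, from the black rook on a5.
King squares — a7: attacked by Ra5; b7: attacked by Nd8; b8: attacked by Nc6.
Legal moves for White: none.
In check with no legal moves → checkmate.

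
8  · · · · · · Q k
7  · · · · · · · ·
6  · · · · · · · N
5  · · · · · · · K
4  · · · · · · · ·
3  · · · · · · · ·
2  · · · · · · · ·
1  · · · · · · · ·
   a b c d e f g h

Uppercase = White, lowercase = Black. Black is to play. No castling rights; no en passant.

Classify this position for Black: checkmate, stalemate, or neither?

Black to move; black king on h8.
In check: yes, from the white queen on g8.
King squares — g7: attacked by Qg8; h7: attacked by Qg8; g8: attacked by Nh6.
Legal moves for Black: none.
In check with no legal moves → checkmate.

checkmate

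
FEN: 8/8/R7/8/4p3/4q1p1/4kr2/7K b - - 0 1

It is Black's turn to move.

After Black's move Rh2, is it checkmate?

After Rh2: white king on h1; in check: yes, from the black rook on h2.
King squares — g1: attacked by Qe3; g2: attacked by Rh2; h2: attacked by Pg3.
White has no legal moves → checkmate.

yes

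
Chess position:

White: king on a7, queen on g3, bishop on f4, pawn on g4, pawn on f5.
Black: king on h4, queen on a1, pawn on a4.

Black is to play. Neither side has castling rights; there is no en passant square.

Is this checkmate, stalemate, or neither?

Black to move; black king on h4.
In check: yes, from the white queen on g3.
King squares — g3: attacked by Bf4; h3: attacked by Qg3; g4: attacked by Qg3; g5: attacked by Bf4; h5: attacked by Pg4.
Legal moves for Black: none.
In check with no legal moves → checkmate.

checkmate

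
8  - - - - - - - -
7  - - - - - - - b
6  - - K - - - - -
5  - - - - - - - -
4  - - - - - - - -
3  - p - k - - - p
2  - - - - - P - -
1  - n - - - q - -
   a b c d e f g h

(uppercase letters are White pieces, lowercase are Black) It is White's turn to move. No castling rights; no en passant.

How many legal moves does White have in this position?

10

White to move; king on c6.
In check: no.
Legal moves: Kd7, Kc7, Kb7, Kd6, Kb6, Kd5, Kc5, Kb5, f3, f4.
Count: 10.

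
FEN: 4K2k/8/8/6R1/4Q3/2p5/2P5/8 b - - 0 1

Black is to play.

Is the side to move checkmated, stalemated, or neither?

Black to move; black king on h8.
In check: no.
King squares — g7: attacked by Rg5; h7: attacked by Qe4; g8: attacked by Rg5.
Legal moves for Black: none.
Not in check and no legal moves → stalemate.

stalemate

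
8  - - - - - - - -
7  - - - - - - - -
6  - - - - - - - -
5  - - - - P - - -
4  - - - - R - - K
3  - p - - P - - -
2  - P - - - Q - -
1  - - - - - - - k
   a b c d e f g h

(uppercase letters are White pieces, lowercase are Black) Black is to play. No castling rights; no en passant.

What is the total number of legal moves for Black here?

0

Black to move; king on h1.
In check: no.
Legal moves: none.
Count: 0.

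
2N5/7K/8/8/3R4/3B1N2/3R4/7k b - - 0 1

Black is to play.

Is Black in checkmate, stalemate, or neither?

Black to move; black king on h1.
In check: no.
King squares — g1: attacked by Nf3; g2: attacked by Rd2; h2: attacked by Rd2.
Legal moves for Black: none.
Not in check and no legal moves → stalemate.

stalemate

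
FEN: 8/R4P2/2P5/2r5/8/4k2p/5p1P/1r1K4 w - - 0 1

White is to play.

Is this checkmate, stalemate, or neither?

White to move; white king on d1.
In check: yes, from the black rook on b1.
King squares — c1: attacked by Rb1; e1: attacked by Rb1; c2: attacked by Rc5; d2: attacked by Ke3; e2: attacked by Ke3.
Legal moves for White: none.
In check with no legal moves → checkmate.

checkmate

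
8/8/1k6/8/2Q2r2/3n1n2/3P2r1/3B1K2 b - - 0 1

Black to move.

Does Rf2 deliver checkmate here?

yes

After Rf2: white king on f1; in check: yes, from the black rook on f2.
King squares — e1: attacked by Nd3; g1: attacked by Nf3; e2: attacked by Rf2; f2: attacked by Nd3; g2: attacked by Rf2.
White has no legal moves → checkmate.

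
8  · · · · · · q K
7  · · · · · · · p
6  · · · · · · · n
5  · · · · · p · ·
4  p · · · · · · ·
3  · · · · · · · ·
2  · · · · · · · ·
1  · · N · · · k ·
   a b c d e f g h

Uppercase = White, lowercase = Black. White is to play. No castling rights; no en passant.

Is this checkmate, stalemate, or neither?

White to move; white king on h8.
In check: yes, from the black queen on g8.
King squares — g7: attacked by Qg8; h7: attacked by Qg8; g8: attacked by Nh6.
Legal moves for White: none.
In check with no legal moves → checkmate.

checkmate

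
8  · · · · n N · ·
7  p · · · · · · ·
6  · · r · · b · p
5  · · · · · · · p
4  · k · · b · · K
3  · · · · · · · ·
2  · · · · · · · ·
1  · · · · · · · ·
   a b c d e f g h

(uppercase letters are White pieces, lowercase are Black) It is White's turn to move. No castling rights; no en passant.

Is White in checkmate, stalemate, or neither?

White to move; white king on h4.
In check: yes, from the black bishop on f6.
Legal moves for White: Kxh5, Kh3, Kg3.
White is in check but has 3 legal moves → neither.

neither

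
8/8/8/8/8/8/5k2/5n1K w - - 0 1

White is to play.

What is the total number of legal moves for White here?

0

White to move; king on h1.
In check: no.
Legal moves: none.
Count: 0.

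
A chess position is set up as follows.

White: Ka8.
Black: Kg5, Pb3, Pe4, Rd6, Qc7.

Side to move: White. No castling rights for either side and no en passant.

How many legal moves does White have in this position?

0

White to move; king on a8.
In check: no.
Legal moves: none.
Count: 0.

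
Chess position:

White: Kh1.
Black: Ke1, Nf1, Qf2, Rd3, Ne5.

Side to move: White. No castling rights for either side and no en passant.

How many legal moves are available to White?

0

White to move; king on h1.
In check: no.
Legal moves: none.
Count: 0.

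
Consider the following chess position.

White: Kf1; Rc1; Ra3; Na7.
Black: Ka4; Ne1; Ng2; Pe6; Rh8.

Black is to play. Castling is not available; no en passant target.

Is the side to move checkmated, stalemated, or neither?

neither

Black to move; black king on a4.
In check: yes, from the white rook on a3.
King squares — a3: available; b3: attacked by Ra3; b4: available; a5: attacked by Ra3; b5: attacked by Na7.
Legal moves for Black: Kb4, Kxa3.
Black is in check but has 2 legal moves → neither.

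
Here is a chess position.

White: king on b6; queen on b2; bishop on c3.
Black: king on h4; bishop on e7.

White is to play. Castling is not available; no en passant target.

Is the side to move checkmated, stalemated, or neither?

White to move; white king on b6.
In check: no.
Legal moves for White include: Kc7, Kb7, Ka7, Kc6, Ka6, Kb5, Ka5, Bh8, Bg7, Bf6+, Be5, Ba5, Bd4, Bb4, Bd2, Be1+, Qb5, Qb4+, ... (list truncated; more exist).
White has legal moves and is not in check → neither.

neither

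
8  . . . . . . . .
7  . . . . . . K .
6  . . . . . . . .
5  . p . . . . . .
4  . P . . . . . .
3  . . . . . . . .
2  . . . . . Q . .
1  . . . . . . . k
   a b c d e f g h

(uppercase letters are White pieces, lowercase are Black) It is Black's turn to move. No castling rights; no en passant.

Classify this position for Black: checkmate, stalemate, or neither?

Black to move; black king on h1.
In check: no.
King squares — g1: attacked by Qf2; g2: attacked by Qf2; h2: attacked by Qf2.
Legal moves for Black: none.
Not in check and no legal moves → stalemate.

stalemate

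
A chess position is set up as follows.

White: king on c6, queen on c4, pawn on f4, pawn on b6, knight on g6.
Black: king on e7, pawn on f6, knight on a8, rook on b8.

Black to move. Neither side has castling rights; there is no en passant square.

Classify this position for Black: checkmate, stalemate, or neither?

neither

Black to move; black king on e7.
In check: yes, from the white knight on g6.
Legal moves for Black: Ke8, Kd8.
Black is in check but has 2 legal moves → neither.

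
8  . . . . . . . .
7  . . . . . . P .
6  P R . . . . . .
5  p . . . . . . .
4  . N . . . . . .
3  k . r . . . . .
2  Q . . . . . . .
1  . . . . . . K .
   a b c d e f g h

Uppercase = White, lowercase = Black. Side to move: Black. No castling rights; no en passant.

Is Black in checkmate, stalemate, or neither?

Black to move; black king on a3.
In check: yes, from the white queen on a2.
King squares — a2: attacked by Nb4; b2: attacked by Qa2; b3: attacked by Qa2; a4: attacked by Qa2; b4: attacked by Rb6.
Legal moves for Black: none.
In check with no legal moves → checkmate.

checkmate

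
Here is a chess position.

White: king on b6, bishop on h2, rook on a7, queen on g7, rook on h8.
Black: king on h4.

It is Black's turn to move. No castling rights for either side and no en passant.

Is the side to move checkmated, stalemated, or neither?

Black to move; black king on h4.
In check: yes, from the white rook on h8.
King squares — g3: attacked by Bh2; h3: attacked by Rh8; g4: attacked by Qg7; g5: attacked by Qg7; h5: attacked by Rh8.
Legal moves for Black: none.
In check with no legal moves → checkmate.

checkmate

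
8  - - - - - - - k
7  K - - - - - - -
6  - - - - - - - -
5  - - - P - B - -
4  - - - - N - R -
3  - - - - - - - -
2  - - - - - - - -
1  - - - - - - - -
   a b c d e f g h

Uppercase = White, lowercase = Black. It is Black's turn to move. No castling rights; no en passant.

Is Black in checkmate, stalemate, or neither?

Black to move; black king on h8.
In check: no.
King squares — g7: attacked by Rg4; h7: attacked by Bf5; g8: attacked by Rg4.
Legal moves for Black: none.
Not in check and no legal moves → stalemate.

stalemate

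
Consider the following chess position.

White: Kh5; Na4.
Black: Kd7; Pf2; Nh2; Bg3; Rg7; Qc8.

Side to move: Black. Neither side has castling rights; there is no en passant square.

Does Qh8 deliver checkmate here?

yes

After Qh8: white king on h5; in check: yes, from the black queen on h8.
King squares — g4: attacked by Nh2; h4: attacked by Bg3; g5: attacked by Rg7; g6: attacked by Rg7; h6: attacked by Qh8.
White has no legal moves → checkmate.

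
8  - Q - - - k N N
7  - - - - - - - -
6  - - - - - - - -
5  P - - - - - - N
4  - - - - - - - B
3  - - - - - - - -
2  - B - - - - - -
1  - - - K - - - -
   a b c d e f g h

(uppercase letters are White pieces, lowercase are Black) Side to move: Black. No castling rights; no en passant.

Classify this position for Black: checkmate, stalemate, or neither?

checkmate

Black to move; black king on f8.
In check: yes, from the white queen on b8.
King squares — e7: attacked by Bh4; f7: attacked by Nh8; g7: attacked by Bb2; e8: attacked by Qb8; g8: attacked by Qb8.
Legal moves for Black: none.
In check with no legal moves → checkmate.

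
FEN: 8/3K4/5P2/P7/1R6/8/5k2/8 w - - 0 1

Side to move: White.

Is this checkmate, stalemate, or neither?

White to move; white king on d7.
In check: no.
Legal moves for White include: Ke8, Kd8, Kc8, Ke7, Kc7, Ke6, Kd6, Kc6, Rb8, Rb7, Rb6, Rb5, Rh4, Rg4, Rf4+, Re4, Rd4, Rc4, ... (list truncated; more exist).
White has legal moves and is not in check → neither.

neither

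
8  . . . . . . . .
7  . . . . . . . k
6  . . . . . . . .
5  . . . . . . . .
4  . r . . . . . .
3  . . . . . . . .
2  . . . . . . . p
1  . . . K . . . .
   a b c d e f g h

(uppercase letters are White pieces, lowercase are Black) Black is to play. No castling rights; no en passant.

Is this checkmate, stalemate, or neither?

Black to move; black king on h7.
In check: no.
Legal moves for Black include: Kh8, Kg8, Kg7, Kh6, Kg6, Rb8, Rb7, Rb6, Rb5, Rh4, Rg4, Rf4, Re4, Rd4+, Rc4, Ra4, Rb3, Rb2, ... (list truncated; more exist).
Black has legal moves and is not in check → neither.

neither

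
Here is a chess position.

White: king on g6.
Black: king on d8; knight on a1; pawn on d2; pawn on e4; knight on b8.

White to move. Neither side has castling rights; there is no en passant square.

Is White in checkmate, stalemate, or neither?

White to move; white king on g6.
In check: no.
Legal moves for White: Kh7, Kg7, Kf7, Kh6, Kf6, Kh5, Kg5, Kf5.
White has 8 legal moves and is not in check → neither.

neither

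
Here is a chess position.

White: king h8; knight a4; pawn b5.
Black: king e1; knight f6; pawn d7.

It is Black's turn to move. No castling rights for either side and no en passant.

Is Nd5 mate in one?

After Nd5: white king on h8; in check: no.
White is not in check, so this cannot be checkmate.

no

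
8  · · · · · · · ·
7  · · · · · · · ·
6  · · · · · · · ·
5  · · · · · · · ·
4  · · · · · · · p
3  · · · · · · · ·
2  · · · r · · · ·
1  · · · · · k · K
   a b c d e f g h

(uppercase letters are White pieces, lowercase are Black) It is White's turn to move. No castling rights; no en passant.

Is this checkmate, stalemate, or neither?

White to move; white king on h1.
In check: no.
King squares — g1: attacked by Kf1; g2: attacked by Kf1; h2: attacked by Rd2.
Legal moves for White: none.
Not in check and no legal moves → stalemate.

stalemate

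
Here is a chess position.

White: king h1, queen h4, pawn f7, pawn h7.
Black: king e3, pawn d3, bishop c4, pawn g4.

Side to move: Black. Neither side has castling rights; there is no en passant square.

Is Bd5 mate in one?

no

After Bd5: white king on h1; in check: yes, from the black bishop on d5.
White has 2 legal replies: Kh2, Kg1.
In check but a legal move exists → not checkmate.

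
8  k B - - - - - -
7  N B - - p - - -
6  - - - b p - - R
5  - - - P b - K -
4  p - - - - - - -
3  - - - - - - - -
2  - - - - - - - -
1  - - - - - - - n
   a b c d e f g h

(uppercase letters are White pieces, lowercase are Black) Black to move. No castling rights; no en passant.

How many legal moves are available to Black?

2

Black to move; king on a8.
In check: yes, from the white bishop on b7.
Legal moves: Kxb8, Kxb7.
Count: 2.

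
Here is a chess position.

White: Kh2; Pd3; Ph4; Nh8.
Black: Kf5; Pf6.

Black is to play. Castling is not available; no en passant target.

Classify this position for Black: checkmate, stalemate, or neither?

Black to move; black king on f5.
In check: no.
Legal moves for Black: Ke6, Ke5, Kg4, Kf4.
Black has 4 legal moves and is not in check → neither.

neither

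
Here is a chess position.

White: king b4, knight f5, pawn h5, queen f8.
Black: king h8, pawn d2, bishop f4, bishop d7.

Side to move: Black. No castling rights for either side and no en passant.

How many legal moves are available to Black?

Black to move; king on h8.
In check: yes, from the white queen on f8.
Legal moves: Kh7.
Count: 1.

1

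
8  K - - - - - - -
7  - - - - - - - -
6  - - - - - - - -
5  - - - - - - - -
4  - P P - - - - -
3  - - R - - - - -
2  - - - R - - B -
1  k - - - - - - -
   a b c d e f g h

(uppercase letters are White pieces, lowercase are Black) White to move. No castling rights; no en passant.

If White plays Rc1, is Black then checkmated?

yes

After Rc1: black king on a1; in check: yes, from the white rook on c1.
King squares — b1: attacked by Rc1; a2: attacked by Rd2; b2: attacked by Rd2.
Black has no legal moves → checkmate.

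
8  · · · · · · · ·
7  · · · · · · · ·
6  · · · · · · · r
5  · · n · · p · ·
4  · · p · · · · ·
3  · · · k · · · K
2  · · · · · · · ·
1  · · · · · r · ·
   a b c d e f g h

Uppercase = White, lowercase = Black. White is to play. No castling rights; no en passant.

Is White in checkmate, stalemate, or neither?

White to move; white king on h3.
In check: yes, from the black rook on h6.
King squares — g2: available; h2: attacked by Rh6; g3: available; g4: attacked by Pf5; h4: attacked by Rh6.
Legal moves for White: Kg3, Kg2.
White is in check but has 2 legal moves → neither.

neither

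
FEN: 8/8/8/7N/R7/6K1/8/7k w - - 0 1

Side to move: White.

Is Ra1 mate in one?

After Ra1: black king on h1; in check: yes, from the white rook on a1.
King squares — g1: attacked by Ra1; g2: attacked by Kg3; h2: attacked by Kg3.
Black has no legal moves → checkmate.

yes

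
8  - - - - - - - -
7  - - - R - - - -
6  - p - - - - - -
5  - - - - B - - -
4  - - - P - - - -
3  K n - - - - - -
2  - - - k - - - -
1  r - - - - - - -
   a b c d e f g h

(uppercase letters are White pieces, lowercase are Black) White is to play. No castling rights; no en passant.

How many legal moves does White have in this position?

3

White to move; king on a3.
In check: yes, from the black rook on a1.
Legal moves: Kb4, Kxb3, Kb2.
Count: 3.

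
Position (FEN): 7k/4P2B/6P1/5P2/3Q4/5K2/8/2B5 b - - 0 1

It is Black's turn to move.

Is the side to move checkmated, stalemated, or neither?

checkmate

Black to move; black king on h8.
In check: yes, from the white queen on d4.
King squares — g7: attacked by Qd4; h7: attacked by Pg6; g8: attacked by Bh7.
Legal moves for Black: none.
In check with no legal moves → checkmate.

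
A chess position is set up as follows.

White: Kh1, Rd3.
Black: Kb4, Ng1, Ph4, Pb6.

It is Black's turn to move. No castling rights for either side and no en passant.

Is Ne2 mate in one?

no

After Ne2: white king on h1; in check: no.
White is not in check, so this cannot be checkmate.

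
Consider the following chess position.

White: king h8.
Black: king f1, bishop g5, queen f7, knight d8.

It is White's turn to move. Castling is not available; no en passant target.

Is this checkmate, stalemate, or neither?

White to move; white king on h8.
In check: no.
King squares — g7: attacked by Qf7; h7: attacked by Qf7; g8: attacked by Qf7.
Legal moves for White: none.
Not in check and no legal moves → stalemate.

stalemate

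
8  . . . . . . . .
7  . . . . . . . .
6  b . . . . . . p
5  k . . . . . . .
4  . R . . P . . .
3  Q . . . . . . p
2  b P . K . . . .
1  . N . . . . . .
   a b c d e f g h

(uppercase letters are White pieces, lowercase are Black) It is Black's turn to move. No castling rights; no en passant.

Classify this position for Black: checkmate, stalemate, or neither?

checkmate

Black to move; black king on a5.
In check: yes, from the white queen on a3.
King squares — a4: attacked by Qa3; b4: attacked by Qa3; b5: attacked by Rb4; a6: own bishop; b6: attacked by Rb4.
Legal moves for Black: none.
In check with no legal moves → checkmate.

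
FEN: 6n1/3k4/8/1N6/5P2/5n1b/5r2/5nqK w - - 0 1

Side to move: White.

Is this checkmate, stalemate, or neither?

White to move; white king on h1.
In check: yes, from the black queen on g1.
King squares — g1: attacked by Nf3; g2: attacked by Qg1; h2: attacked by Nf1.
Legal moves for White: none.
In check with no legal moves → checkmate.

checkmate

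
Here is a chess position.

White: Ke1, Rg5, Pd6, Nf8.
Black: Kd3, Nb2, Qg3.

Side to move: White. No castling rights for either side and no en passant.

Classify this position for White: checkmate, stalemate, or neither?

White to move; white king on e1.
In check: yes, from the black queen on g3.
King squares — d1: attacked by Nb2; f1: available; d2: attacked by Kd3; e2: attacked by Kd3; f2: attacked by Qg3.
Legal moves for White: Kf1, Rxg3+.
White is in check but has 2 legal moves → neither.

neither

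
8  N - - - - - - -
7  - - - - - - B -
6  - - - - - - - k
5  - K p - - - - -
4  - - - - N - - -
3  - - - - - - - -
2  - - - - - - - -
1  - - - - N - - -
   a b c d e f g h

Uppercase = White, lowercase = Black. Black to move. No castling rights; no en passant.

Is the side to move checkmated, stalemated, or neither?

Black to move; black king on h6.
In check: yes, from the white bishop on g7.
King squares — g5: attacked by Ne4; h5: available; g6: available; g7: available; h7: available.
Legal moves for Black: Kh7, Kxg7, Kg6, Kh5.
Black is in check but has 4 legal moves → neither.

neither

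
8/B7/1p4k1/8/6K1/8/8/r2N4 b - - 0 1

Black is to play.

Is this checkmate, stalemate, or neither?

neither

Black to move; black king on g6.
In check: no.
Legal moves for Black: Kh7, Kg7, Kf7, Kh6, Kf6, Rxa7, Ra6, Ra5, Ra4+, Ra3, Ra2, Rxd1, Rc1, Rb1, b5.
Black has 15 legal moves and is not in check → neither.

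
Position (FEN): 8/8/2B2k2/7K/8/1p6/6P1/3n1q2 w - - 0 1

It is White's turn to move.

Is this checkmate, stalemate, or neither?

White to move; white king on h5.
In check: no.
Legal moves for White: Be8, Ba8, Bd7, Bb7, Bd5, Bb5, Be4, Ba4, Bf3, Kh6, Kh4, Kg4, g3, g4.
White has 14 legal moves and is not in check → neither.

neither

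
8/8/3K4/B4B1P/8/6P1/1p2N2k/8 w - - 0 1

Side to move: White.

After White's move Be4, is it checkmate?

no

After Be4: black king on h2; in check: no.
Black is not in check, so this cannot be checkmate.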